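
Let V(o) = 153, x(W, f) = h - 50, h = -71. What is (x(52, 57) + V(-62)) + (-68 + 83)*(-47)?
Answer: -673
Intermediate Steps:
x(W, f) = -121 (x(W, f) = -71 - 50 = -121)
(x(52, 57) + V(-62)) + (-68 + 83)*(-47) = (-121 + 153) + (-68 + 83)*(-47) = 32 + 15*(-47) = 32 - 705 = -673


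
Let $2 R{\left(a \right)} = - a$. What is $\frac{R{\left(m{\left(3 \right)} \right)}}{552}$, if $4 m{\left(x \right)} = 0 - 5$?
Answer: $\frac{5}{4416} \approx 0.0011322$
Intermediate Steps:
$m{\left(x \right)} = - \frac{5}{4}$ ($m{\left(x \right)} = \frac{0 - 5}{4} = \frac{1}{4} \left(-5\right) = - \frac{5}{4}$)
$R{\left(a \right)} = - \frac{a}{2}$ ($R{\left(a \right)} = \frac{\left(-1\right) a}{2} = - \frac{a}{2}$)
$\frac{R{\left(m{\left(3 \right)} \right)}}{552} = \frac{\left(- \frac{1}{2}\right) \left(- \frac{5}{4}\right)}{552} = \frac{5}{8} \cdot \frac{1}{552} = \frac{5}{4416}$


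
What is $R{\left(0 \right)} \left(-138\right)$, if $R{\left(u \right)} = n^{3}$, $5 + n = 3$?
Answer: $1104$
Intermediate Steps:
$n = -2$ ($n = -5 + 3 = -2$)
$R{\left(u \right)} = -8$ ($R{\left(u \right)} = \left(-2\right)^{3} = -8$)
$R{\left(0 \right)} \left(-138\right) = \left(-8\right) \left(-138\right) = 1104$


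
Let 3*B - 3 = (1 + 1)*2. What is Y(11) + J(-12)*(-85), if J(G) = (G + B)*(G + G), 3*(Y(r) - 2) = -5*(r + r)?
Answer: -59264/3 ≈ -19755.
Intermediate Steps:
B = 7/3 (B = 1 + ((1 + 1)*2)/3 = 1 + (2*2)/3 = 1 + (⅓)*4 = 1 + 4/3 = 7/3 ≈ 2.3333)
Y(r) = 2 - 10*r/3 (Y(r) = 2 + (-5*(r + r))/3 = 2 + (-10*r)/3 = 2 - 10*r/3)
J(G) = 2*G*(7/3 + G) (J(G) = (G + 7/3)*(G + G) = (7/3 + G)*(2*G) = 2*G*(7/3 + G))
Y(11) + J(-12)*(-85) = (2 - 10/3*11) + ((⅔)*(-12)*(7 + 3*(-12)))*(-85) = (2 - 110/3) + ((⅔)*(-12)*(7 - 36))*(-85) = -104/3 + ((⅔)*(-12)*(-29))*(-85) = -104/3 + 232*(-85) = -104/3 - 19720 = -59264/3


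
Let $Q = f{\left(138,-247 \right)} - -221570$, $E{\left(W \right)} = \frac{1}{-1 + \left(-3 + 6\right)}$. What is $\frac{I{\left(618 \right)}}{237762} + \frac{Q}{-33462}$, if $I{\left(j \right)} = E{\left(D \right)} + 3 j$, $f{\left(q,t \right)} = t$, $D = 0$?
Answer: $- \frac{5840015983}{883999116} \approx -6.6064$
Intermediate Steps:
$E{\left(W \right)} = \frac{1}{2}$ ($E{\left(W \right)} = \frac{1}{-1 + 3} = \frac{1}{2}$)
$I{\left(j \right)} = \frac{1}{2} + 3 j$
$Q = 221323$ ($Q = -247 - -221570 = -247 + 221570 = 221323$)
$\frac{I{\left(618 \right)}}{237762} + \frac{Q}{-33462} = \frac{\frac{1}{2} + 3 \cdot 618}{237762} + \frac{221323}{-33462} = \left(\frac{1}{2} + 1854\right) \frac{1}{237762} + 221323 \left(- \frac{1}{33462}\right) = \frac{3709}{2} \cdot \frac{1}{237762} - \frac{221323}{33462} = \frac{3709}{475524} - \frac{221323}{33462} = - \frac{5840015983}{883999116}$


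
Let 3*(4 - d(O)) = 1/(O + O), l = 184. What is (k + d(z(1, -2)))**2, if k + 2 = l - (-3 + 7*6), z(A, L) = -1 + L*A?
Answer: 7006609/324 ≈ 21625.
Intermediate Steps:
z(A, L) = -1 + A*L
d(O) = 4 - 1/(6*O) (d(O) = 4 - 1/(3*(O + O)) = 4 - 1/(2*O)/3 = 4 - 1/(6*O))
k = 143 (k = -2 + (184 - (-3 + 7*6)) = -2 + (184 - (-3 + 42)) = -2 + (184 - 1*39) = -2 + (184 - 39) = -2 + 145 = 143)
(k + d(z(1, -2)))**2 = (143 + (4 - 1/(6*(-1 + 1*(-2)))))**2 = (143 + (4 - 1/(6*(-1 - 2))))**2 = (143 + (4 - 1/6/(-3)))**2 = (143 + (4 - 1/6*(-1/3)))**2 = (143 + (4 + 1/18))**2 = (143 + 73/18)**2 = (2647/18)**2 = 7006609/324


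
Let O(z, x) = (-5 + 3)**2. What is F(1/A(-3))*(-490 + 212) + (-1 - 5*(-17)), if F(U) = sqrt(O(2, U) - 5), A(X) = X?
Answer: 84 - 278*I ≈ 84.0 - 278.0*I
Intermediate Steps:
O(z, x) = 4 (O(z, x) = (-2)**2 = 4)
F(U) = I (F(U) = sqrt(4 - 5) = sqrt(-1) = I)
F(1/A(-3))*(-490 + 212) + (-1 - 5*(-17)) = I*(-490 + 212) + (-1 - 5*(-17)) = I*(-278) + (-1 + 85) = -278*I + 84 = 84 - 278*I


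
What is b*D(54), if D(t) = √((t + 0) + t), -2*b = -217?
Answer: 651*√3 ≈ 1127.6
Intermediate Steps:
b = 217/2 (b = -½*(-217) = 217/2 ≈ 108.50)
D(t) = √2*√t (D(t) = √(t + t) = √(2*t) = √2*√t)
b*D(54) = 217*(√2*√54)/2 = 217*(√2*(3*√6))/2 = 217*(6*√3)/2 = 651*√3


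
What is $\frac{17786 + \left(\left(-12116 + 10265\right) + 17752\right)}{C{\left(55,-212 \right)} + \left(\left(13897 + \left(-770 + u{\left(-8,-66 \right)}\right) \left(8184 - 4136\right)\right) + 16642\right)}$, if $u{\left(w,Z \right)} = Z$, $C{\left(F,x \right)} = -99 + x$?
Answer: $- \frac{33687}{3353900} \approx -0.010044$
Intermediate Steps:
$\frac{17786 + \left(\left(-12116 + 10265\right) + 17752\right)}{C{\left(55,-212 \right)} + \left(\left(13897 + \left(-770 + u{\left(-8,-66 \right)}\right) \left(8184 - 4136\right)\right) + 16642\right)} = \frac{17786 + \left(\left(-12116 + 10265\right) + 17752\right)}{\left(-99 - 212\right) + \left(\left(13897 + \left(-770 - 66\right) \left(8184 - 4136\right)\right) + 16642\right)} = \frac{17786 + \left(-1851 + 17752\right)}{-311 + \left(\left(13897 - 3384128\right) + 16642\right)} = \frac{17786 + 15901}{-311 + \left(\left(13897 - 3384128\right) + 16642\right)} = \frac{33687}{-311 + \left(-3370231 + 16642\right)} = \frac{33687}{-311 - 3353589} = \frac{33687}{-3353900} = 33687 \left(- \frac{1}{3353900}\right) = - \frac{33687}{3353900}$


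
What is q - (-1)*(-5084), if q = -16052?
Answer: -21136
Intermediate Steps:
q - (-1)*(-5084) = -16052 - (-1)*(-5084) = -16052 - 1*5084 = -16052 - 5084 = -21136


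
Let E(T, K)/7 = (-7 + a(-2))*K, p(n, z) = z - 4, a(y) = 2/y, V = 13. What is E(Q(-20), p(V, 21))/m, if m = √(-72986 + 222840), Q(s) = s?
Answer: -476*√149854/74927 ≈ -2.4593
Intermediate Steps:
p(n, z) = -4 + z
E(T, K) = -56*K (E(T, K) = 7*((-7 + 2/(-2))*K) = 7*((-7 + 2*(-½))*K) = 7*((-7 - 1)*K) = 7*(-8*K) = -56*K)
m = √149854 ≈ 387.11
E(Q(-20), p(V, 21))/m = (-56*(-4 + 21))/(√149854) = (-56*17)*(√149854/149854) = -476*√149854/74927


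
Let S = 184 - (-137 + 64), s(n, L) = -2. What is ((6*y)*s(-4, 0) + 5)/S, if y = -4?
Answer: 53/257 ≈ 0.20623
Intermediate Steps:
S = 257 (S = 184 - 1*(-73) = 184 + 73 = 257)
((6*y)*s(-4, 0) + 5)/S = ((6*(-4))*(-2) + 5)/257 = (-24*(-2) + 5)*(1/257) = (48 + 5)*(1/257) = 53*(1/257) = 53/257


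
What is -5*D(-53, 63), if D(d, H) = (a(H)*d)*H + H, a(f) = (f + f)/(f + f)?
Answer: 16380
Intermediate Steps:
a(f) = 1 (a(f) = (2*f)/((2*f)) = (2*f)*(1/(2*f)) = 1)
D(d, H) = H + H*d (D(d, H) = (1*d)*H + H = d*H + H = H*d + H = H + H*d)
-5*D(-53, 63) = -315*(1 - 53) = -315*(-52) = -5*(-3276) = 16380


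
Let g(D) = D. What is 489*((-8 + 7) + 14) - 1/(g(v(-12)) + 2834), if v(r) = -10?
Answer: 17952167/2824 ≈ 6357.0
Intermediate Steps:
489*((-8 + 7) + 14) - 1/(g(v(-12)) + 2834) = 489*((-8 + 7) + 14) - 1/(-10 + 2834) = 489*(-1 + 14) - 1/2824 = 489*13 - 1*1/2824 = 6357 - 1/2824 = 17952167/2824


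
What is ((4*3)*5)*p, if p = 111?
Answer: 6660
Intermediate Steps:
((4*3)*5)*p = ((4*3)*5)*111 = (12*5)*111 = 60*111 = 6660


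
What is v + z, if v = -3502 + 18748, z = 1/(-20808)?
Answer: 317238767/20808 ≈ 15246.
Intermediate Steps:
z = -1/20808 ≈ -4.8058e-5
v = 15246
v + z = 15246 - 1/20808 = 317238767/20808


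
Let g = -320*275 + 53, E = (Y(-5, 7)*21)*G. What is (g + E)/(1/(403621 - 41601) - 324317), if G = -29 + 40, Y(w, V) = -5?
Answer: 32256706040/117409240339 ≈ 0.27474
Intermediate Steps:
G = 11
E = -1155 (E = -5*21*11 = -105*11 = -1155)
g = -87947 (g = -88000 + 53 = -87947)
(g + E)/(1/(403621 - 41601) - 324317) = (-87947 - 1155)/(1/(403621 - 41601) - 324317) = -89102/(1/362020 - 324317) = -89102/(-117409240339/362020) = -89102*(-362020/117409240339) = 32256706040/117409240339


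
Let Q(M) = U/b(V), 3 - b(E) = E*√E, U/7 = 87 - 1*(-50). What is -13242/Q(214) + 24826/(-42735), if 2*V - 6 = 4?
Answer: -245928392/5854695 + 66210*√5/959 ≈ 112.37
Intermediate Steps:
U = 959 (U = 7*(87 - 1*(-50)) = 7*(87 + 50) = 7*137 = 959)
V = 5 (V = 3 + (½)*4 = 3 + 2 = 5)
b(E) = 3 - E^(3/2) (b(E) = 3 - E*√E = 3 - E^(3/2))
Q(M) = 959/(3 - 5*√5) (Q(M) = 959/(3 - 5^(3/2)) = 959/(3 - 5*√5))
-13242/Q(214) + 24826/(-42735) = -(39726/959 - 66210*√5/959) + 24826/(-42735) = -13242*(3/959 - 5*√5/959) + 24826*(-1/42735) = (-39726/959 + 66210*√5/959) - 24826/42735 = -245928392/5854695 + 66210*√5/959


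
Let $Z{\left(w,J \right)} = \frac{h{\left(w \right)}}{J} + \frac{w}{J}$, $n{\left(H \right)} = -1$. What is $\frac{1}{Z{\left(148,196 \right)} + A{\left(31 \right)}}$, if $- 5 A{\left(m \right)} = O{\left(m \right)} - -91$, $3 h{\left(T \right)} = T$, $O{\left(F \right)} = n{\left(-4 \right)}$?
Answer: $- \frac{147}{2498} \approx -0.058847$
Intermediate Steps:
$O{\left(F \right)} = -1$
$h{\left(T \right)} = \frac{T}{3}$
$Z{\left(w,J \right)} = \frac{4 w}{3 J}$ ($Z{\left(w,J \right)} = \frac{\frac{1}{3} w}{J} + \frac{w}{J} = \frac{w}{3 J} + \frac{w}{J} = \frac{4 w}{3 J}$)
$A{\left(m \right)} = -18$ ($A{\left(m \right)} = - \frac{-1 - -91}{5} = - \frac{-1 + 91}{5} = \left(- \frac{1}{5}\right) 90 = -18$)
$\frac{1}{Z{\left(148,196 \right)} + A{\left(31 \right)}} = \frac{1}{\frac{4}{3} \cdot 148 \cdot \frac{1}{196} - 18} = \frac{1}{\frac{148}{147} - 18} = \frac{1}{- \frac{2498}{147}} = - \frac{147}{2498}$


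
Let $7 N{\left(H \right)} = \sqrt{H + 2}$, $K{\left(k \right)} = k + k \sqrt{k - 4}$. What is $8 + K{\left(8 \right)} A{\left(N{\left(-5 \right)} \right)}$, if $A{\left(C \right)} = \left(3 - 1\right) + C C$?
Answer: $\frac{2672}{49} \approx 54.531$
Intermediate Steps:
$K{\left(k \right)} = k + k \sqrt{-4 + k}$
$N{\left(H \right)} = \frac{\sqrt{2 + H}}{7}$ ($N{\left(H \right)} = \frac{\sqrt{H + 2}}{7} = \frac{\sqrt{2 + H}}{7}$)
$A{\left(C \right)} = 2 + C^{2}$
$8 + K{\left(8 \right)} A{\left(N{\left(-5 \right)} \right)} = 8 + 8 \left(1 + \sqrt{-4 + 8}\right) \left(2 + \left(\frac{\sqrt{2 - 5}}{7}\right)^{2}\right) = 8 + 8 \left(1 + \sqrt{4}\right) \left(2 + \left(\frac{\sqrt{-3}}{7}\right)^{2}\right) = 8 + 8 \left(1 + 2\right) \left(2 + \left(\frac{i \sqrt{3}}{7}\right)^{2}\right) = 8 + 8 \cdot 3 \left(2 + \left(\frac{i \sqrt{3}}{7}\right)^{2}\right) = 8 + 24 \left(2 - \frac{3}{49}\right) = 8 + 24 \cdot \frac{95}{49} = 8 + \frac{2280}{49} = \frac{2672}{49}$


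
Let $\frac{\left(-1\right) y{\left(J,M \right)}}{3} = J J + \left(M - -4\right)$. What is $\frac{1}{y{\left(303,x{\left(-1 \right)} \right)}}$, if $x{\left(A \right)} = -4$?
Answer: $- \frac{1}{275427} \approx -3.6307 \cdot 10^{-6}$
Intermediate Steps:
$y{\left(J,M \right)} = -12 - 3 M - 3 J^{2}$ ($y{\left(J,M \right)} = - 3 \left(J J + \left(M - -4\right)\right) = - 3 \left(J^{2} + \left(M + 4\right)\right) = - 3 \left(J^{2} + \left(4 + M\right)\right) = - 3 \left(4 + M + J^{2}\right) = -12 - 3 M - 3 J^{2}$)
$\frac{1}{y{\left(303,x{\left(-1 \right)} \right)}} = \frac{1}{-12 - -12 - 3 \cdot 303^{2}} = \frac{1}{-12 + 12 - 275427} = \frac{1}{-275427} = - \frac{1}{275427}$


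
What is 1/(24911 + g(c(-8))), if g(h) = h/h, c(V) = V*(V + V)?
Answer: 1/24912 ≈ 4.0141e-5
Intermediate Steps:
c(V) = 2*V² (c(V) = V*(2*V) = 2*V²)
g(h) = 1
1/(24911 + g(c(-8))) = 1/(24911 + 1) = 1/24912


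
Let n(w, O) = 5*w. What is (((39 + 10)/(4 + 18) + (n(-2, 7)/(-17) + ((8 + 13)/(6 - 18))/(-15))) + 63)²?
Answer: 547243378081/125888400 ≈ 4347.1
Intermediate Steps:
(((39 + 10)/(4 + 18) + (n(-2, 7)/(-17) + ((8 + 13)/(6 - 18))/(-15))) + 63)² = (((39 + 10)/(4 + 18) + ((5*(-2))/(-17) + ((8 + 13)/(6 - 18))/(-15))) + 63)² = ((49/22 + (-10*(-1/17) + (21/(-12))*(-1/15))) + 63)² = ((49*(1/22) + (10/17 + (21*(-1/12))*(-1/15))) + 63)² = ((49/22 + (10/17 - 7/4*(-1/15))) + 63)² = ((49/22 + (10/17 + 7/60)) + 63)² = ((49/22 + 719/1020) + 63)² = (32899/11220 + 63)² = (739759/11220)² = 547243378081/125888400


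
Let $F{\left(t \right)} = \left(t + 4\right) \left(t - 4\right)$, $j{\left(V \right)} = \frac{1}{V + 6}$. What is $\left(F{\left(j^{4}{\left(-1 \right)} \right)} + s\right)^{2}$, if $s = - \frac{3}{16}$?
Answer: $\frac{10235745053515881}{39062500000000} \approx 262.04$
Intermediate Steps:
$j{\left(V \right)} = \frac{1}{6 + V}$
$s = - \frac{3}{16}$ ($s = \left(-3\right) \frac{1}{16} = - \frac{3}{16} \approx -0.1875$)
$F{\left(t \right)} = \left(-4 + t\right) \left(4 + t\right)$ ($F{\left(t \right)} = \left(4 + t\right) \left(-4 + t\right) = \left(-4 + t\right) \left(4 + t\right)$)
$\left(F{\left(j^{4}{\left(-1 \right)} \right)} + s\right)^{2} = \left(\left(-16 + \left(\left(\frac{1}{6 - 1}\right)^{4}\right)^{2}\right) - \frac{3}{16}\right)^{2} = \left(\left(-16 + \left(\left(\frac{1}{5}\right)^{4}\right)^{2}\right) - \frac{3}{16}\right)^{2} = \left(\left(-16 + \left(\frac{1}{625}\right)^{2}\right) - \frac{3}{16}\right)^{2} = \left(\left(-16 + \frac{1}{390625}\right) - \frac{3}{16}\right)^{2} = \left(- \frac{6249999}{390625} - \frac{3}{16}\right)^{2} = \left(- \frac{101171859}{6250000}\right)^{2} = \frac{10235745053515881}{39062500000000}$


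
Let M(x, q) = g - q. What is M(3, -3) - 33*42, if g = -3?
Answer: -1386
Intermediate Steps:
M(x, q) = -3 - q
M(3, -3) - 33*42 = (-3 - 1*(-3)) - 33*42 = (-3 + 3) - 1386 = 0 - 1386 = -1386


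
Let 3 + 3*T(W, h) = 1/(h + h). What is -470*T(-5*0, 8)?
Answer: 11045/24 ≈ 460.21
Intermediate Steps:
T(W, h) = -1 + 1/(6*h) (T(W, h) = -1 + 1/(3*(h + h)) = -1 + 1/(3*((2*h))) = -1 + (1/(2*h))/3 = -1 + 1/(6*h))
-470*T(-5*0, 8) = -470*(⅙ - 1*8)/8 = -235*(⅙ - 8)/4 = -235*(-47)/(4*6) = -470*(-47/48) = 11045/24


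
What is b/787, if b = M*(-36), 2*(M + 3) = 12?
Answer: -108/787 ≈ -0.13723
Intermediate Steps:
M = 3 (M = -3 + (½)*12 = -3 + 6 = 3)
b = -108 (b = 3*(-36) = -108)
b/787 = -108/787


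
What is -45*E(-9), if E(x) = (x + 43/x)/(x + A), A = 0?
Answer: -620/9 ≈ -68.889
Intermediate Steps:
E(x) = (x + 43/x)/x (E(x) = (x + 43/x)/(x + 0) = (x + 43/x)/x)
-45*E(-9) = -45*(1 + 43/(-9)²) = -45*(1 + 43*(1/81)) = -45*(1 + 43/81) = -45*124/81 = -620/9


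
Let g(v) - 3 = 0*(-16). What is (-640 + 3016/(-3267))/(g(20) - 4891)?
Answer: 261737/1996137 ≈ 0.13112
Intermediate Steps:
g(v) = 3 (g(v) = 3 + 0*(-16) = 3 + 0 = 3)
(-640 + 3016/(-3267))/(g(20) - 4891) = (-640 + 3016/(-3267))/(3 - 4891) = (-640 + 3016*(-1/3267))/(-4888) = (-640 - 3016/3267)*(-1/4888) = -2093896/3267*(-1/4888) = 261737/1996137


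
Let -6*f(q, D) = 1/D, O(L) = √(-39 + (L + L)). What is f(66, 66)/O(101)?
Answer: -√163/64548 ≈ -0.00019779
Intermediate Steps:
O(L) = √(-39 + 2*L)
f(q, D) = -1/(6*D)
f(66, 66)/O(101) = (-⅙/66)/(√(-39 + 2*101)) = (-⅙*1/66)/(√(-39 + 202)) = -√163/163/396 = -√163/64548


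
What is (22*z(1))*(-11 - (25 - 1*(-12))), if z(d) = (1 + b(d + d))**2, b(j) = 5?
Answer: -38016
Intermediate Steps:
z(d) = 36 (z(d) = (1 + 5)**2 = 6**2 = 36)
(22*z(1))*(-11 - (25 - 1*(-12))) = (22*36)*(-11 - (25 - 1*(-12))) = 792*(-11 - (25 + 12)) = 792*(-11 - 1*37) = 792*(-11 - 37) = 792*(-48) = -38016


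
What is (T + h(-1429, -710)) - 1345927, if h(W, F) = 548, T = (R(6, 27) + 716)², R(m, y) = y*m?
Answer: -574495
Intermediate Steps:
R(m, y) = m*y
T = 770884 (T = (6*27 + 716)² = (162 + 716)² = 878² = 770884)
(T + h(-1429, -710)) - 1345927 = (770884 + 548) - 1345927 = 771432 - 1345927 = -574495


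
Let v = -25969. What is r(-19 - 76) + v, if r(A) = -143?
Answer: -26112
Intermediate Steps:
r(-19 - 76) + v = -143 - 25969 = -26112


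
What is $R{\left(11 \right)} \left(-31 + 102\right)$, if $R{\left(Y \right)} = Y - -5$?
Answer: $1136$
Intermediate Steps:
$R{\left(Y \right)} = 5 + Y$ ($R{\left(Y \right)} = Y + 5 = 5 + Y$)
$R{\left(11 \right)} \left(-31 + 102\right) = \left(5 + 11\right) \left(-31 + 102\right) = 16 \cdot 71 = 1136$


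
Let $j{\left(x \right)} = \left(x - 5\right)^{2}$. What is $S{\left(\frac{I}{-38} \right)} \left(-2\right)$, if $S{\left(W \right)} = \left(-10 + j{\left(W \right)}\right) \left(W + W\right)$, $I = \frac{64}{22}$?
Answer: $\frac{44090304}{9129329} \approx 4.8295$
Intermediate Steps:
$j{\left(x \right)} = \left(-5 + x\right)^{2}$
$I = \frac{32}{11}$ ($I = 64 \cdot \frac{1}{22} = \frac{32}{11} \approx 2.9091$)
$S{\left(W \right)} = 2 W \left(-10 + \left(-5 + W\right)^{2}\right)$ ($S{\left(W \right)} = \left(-10 + \left(-5 + W\right)^{2}\right) \left(W + W\right) = \left(-10 + \left(-5 + W\right)^{2}\right) 2 W = 2 W \left(-10 + \left(-5 + W\right)^{2}\right)$)
$S{\left(\frac{I}{-38} \right)} \left(-2\right) = 2 \frac{32}{11 \left(-38\right)} \left(-10 + \left(-5 + \frac{32}{11 \left(-38\right)}\right)^{2}\right) \left(-2\right) = 2 \cdot \frac{32}{11} \left(- \frac{1}{38}\right) \left(-10 + \left(-5 + \frac{32}{11} \left(- \frac{1}{38}\right)\right)^{2}\right) \left(-2\right) = 2 \left(- \frac{16}{209}\right) \left(-10 + \left(-5 - \frac{16}{209}\right)^{2}\right) \left(-2\right) = 2 \left(- \frac{16}{209}\right) \left(-10 + \left(- \frac{1061}{209}\right)^{2}\right) \left(-2\right) = 2 \left(- \frac{16}{209}\right) \left(-10 + \frac{1125721}{43681}\right) \left(-2\right) = 2 \left(- \frac{16}{209}\right) \frac{688911}{43681} \left(-2\right) = \left(- \frac{22045152}{9129329}\right) \left(-2\right) = \frac{44090304}{9129329}$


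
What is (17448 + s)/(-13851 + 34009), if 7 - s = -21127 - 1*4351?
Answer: 42933/20158 ≈ 2.1298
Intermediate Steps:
s = 25485 (s = 7 - (-21127 - 1*4351) = 7 - (-21127 - 4351) = 7 - 1*(-25478) = 7 + 25478 = 25485)
(17448 + s)/(-13851 + 34009) = (17448 + 25485)/(-13851 + 34009) = 42933/20158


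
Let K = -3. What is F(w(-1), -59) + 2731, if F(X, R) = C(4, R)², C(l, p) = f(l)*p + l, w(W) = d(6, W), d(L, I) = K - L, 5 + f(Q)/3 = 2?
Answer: 288956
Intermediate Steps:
f(Q) = -9 (f(Q) = -15 + 3*2 = -15 + 6 = -9)
d(L, I) = -3 - L
w(W) = -9 (w(W) = -3 - 1*6 = -3 - 6 = -9)
C(l, p) = l - 9*p (C(l, p) = -9*p + l = l - 9*p)
F(X, R) = (4 - 9*R)²
F(w(-1), -59) + 2731 = (4 - 9*(-59))² + 2731 = (4 + 531)² + 2731 = 535² + 2731 = 286225 + 2731 = 288956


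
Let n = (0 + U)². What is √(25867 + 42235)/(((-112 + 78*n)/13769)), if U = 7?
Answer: 1967*√68102/530 ≈ 968.52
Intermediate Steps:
n = 49 (n = (0 + 7)² = 7² = 49)
√(25867 + 42235)/(((-112 + 78*n)/13769)) = √(25867 + 42235)/(((-112 + 78*49)/13769)) = √68102/(((-112 + 3822)*(1/13769))) = √68102/((3710*(1/13769))) = √68102/(530/1967) = √68102*(1967/530) = 1967*√68102/530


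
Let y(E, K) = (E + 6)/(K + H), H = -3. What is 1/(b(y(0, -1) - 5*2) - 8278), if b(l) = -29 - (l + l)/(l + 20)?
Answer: -17/141173 ≈ -0.00012042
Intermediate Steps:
y(E, K) = (6 + E)/(-3 + K) (y(E, K) = (E + 6)/(K - 3) = (6 + E)/(-3 + K))
b(l) = -29 - 2*l/(20 + l)
1/(b(y(0, -1) - 5*2) - 8278) = 1/((-580 - 31*((6 + 0)/(-3 - 1) - 5*2))/(20 + ((6 + 0)/(-3 - 1) - 5*2)) - 8278) = 1/((-580 - 31*(6/(-4) - 10))/(20 + (6/(-4) - 10)) - 8278) = 1/((-580 - 31*(-¼*6 - 10))/(20 + (-¼*6 - 10)) - 8278) = 1/((-580 - 31*(-3/2 - 10))/(20 + (-3/2 - 10)) - 8278) = 1/((-580 - 31*(-23/2))/(20 - 23/2) - 8278) = 1/((-580 + 713/2)/(17/2) - 8278) = 1/((2/17)*(-447/2) - 8278) = 1/(-447/17 - 8278) = 1/(-141173/17) = -17/141173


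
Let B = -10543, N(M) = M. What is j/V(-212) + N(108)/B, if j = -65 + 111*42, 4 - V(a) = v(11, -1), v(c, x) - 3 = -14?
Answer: 48464551/158145 ≈ 306.46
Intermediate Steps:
v(c, x) = -11 (v(c, x) = 3 - 14 = -11)
V(a) = 15 (V(a) = 4 - 1*(-11) = 4 + 11 = 15)
j = 4597 (j = -65 + 4662 = 4597)
j/V(-212) + N(108)/B = 4597/15 + 108/(-10543) = 4597*(1/15) + 108*(-1/10543) = 4597/15 - 108/10543 = 48464551/158145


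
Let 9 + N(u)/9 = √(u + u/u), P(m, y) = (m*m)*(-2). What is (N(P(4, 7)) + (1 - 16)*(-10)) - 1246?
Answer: -1177 + 9*I*√31 ≈ -1177.0 + 50.11*I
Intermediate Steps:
P(m, y) = -2*m² (P(m, y) = m²*(-2) = -2*m²)
N(u) = -81 + 9*√(1 + u) (N(u) = -81 + 9*√(u + u/u) = -81 + 9*√(u + 1) = -81 + 9*√(1 + u))
(N(P(4, 7)) + (1 - 16)*(-10)) - 1246 = ((-81 + 9*√(1 - 2*4²)) + (1 - 16)*(-10)) - 1246 = ((-81 + 9*√(1 - 2*16)) - 15*(-10)) - 1246 = ((-81 + 9*√(1 - 32)) + 150) - 1246 = ((-81 + 9*√(-31)) + 150) - 1246 = ((-81 + 9*(I*√31)) + 150) - 1246 = ((-81 + 9*I*√31) + 150) - 1246 = (69 + 9*I*√31) - 1246 = -1177 + 9*I*√31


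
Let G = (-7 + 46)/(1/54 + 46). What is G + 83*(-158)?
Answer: -32586184/2485 ≈ -13113.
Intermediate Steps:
G = 2106/2485 (G = 39/(1/54 + 46) = 39/(2485/54) = 39*(54/2485) = 2106/2485 ≈ 0.84748)
G + 83*(-158) = 2106/2485 + 83*(-158) = 2106/2485 - 13114 = -32586184/2485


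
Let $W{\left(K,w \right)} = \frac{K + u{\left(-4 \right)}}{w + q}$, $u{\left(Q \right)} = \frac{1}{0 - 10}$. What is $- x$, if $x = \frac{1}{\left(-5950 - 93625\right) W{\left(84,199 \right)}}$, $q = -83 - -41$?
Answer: $\frac{314}{16708685} \approx 1.8793 \cdot 10^{-5}$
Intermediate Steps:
$u{\left(Q \right)} = - \frac{1}{10}$ ($u{\left(Q \right)} = \frac{1}{-10} = - \frac{1}{10}$)
$q = -42$ ($q = -83 + 41 = -42$)
$W{\left(K,w \right)} = \frac{- \frac{1}{10} + K}{-42 + w}$ ($W{\left(K,w \right)} = \frac{K - \frac{1}{10}}{w - 42} = \frac{- \frac{1}{10} + K}{-42 + w}$)
$x = - \frac{314}{16708685}$ ($x = \frac{1}{\left(-5950 - 93625\right) \frac{- \frac{1}{10} + 84}{-42 + 199}} = \frac{1}{\left(-99575\right) \frac{1}{157} \cdot \frac{839}{10}} = - \frac{1}{99575 \cdot \frac{1}{157} \cdot \frac{839}{10}} = - \frac{1}{99575 \cdot \frac{839}{1570}} = \left(- \frac{1}{99575}\right) \frac{1570}{839} = - \frac{314}{16708685} \approx -1.8793 \cdot 10^{-5}$)
$- x = \left(-1\right) \left(- \frac{314}{16708685}\right) = \frac{314}{16708685}$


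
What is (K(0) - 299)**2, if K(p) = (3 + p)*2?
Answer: 85849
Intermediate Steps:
K(p) = 6 + 2*p
(K(0) - 299)**2 = ((6 + 2*0) - 299)**2 = ((6 + 0) - 299)**2 = (6 - 299)**2 = (-293)**2 = 85849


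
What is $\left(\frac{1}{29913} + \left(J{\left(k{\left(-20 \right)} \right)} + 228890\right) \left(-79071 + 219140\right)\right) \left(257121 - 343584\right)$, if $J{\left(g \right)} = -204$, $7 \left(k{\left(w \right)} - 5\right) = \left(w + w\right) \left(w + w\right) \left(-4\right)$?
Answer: $- \frac{2124258038623019631}{767} \approx -2.7696 \cdot 10^{15}$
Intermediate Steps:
$k{\left(w \right)} = 5 - \frac{16 w^{2}}{7}$ ($k{\left(w \right)} = 5 + \frac{\left(w + w\right) \left(w + w\right) \left(-4\right)}{7} = 5 + \frac{2 w 2 w \left(-4\right)}{7} = 5 + \frac{4 w^{2} \left(-4\right)}{7} = 5 + \frac{\left(-16\right) w^{2}}{7} = 5 - \frac{16 w^{2}}{7}$)
$\left(\frac{1}{29913} + \left(J{\left(k{\left(-20 \right)} \right)} + 228890\right) \left(-79071 + 219140\right)\right) \left(257121 - 343584\right) = \left(\frac{1}{29913} + \left(-204 + 228890\right) \left(-79071 + 219140\right)\right) \left(257121 - 343584\right) = \left(\frac{1}{29913} + 228686 \cdot 140069\right) \left(-86463\right) = \left(\frac{1}{29913} + 32031819334\right) \left(-86463\right) = \frac{958167811737943}{29913} \left(-86463\right) = - \frac{2124258038623019631}{767}$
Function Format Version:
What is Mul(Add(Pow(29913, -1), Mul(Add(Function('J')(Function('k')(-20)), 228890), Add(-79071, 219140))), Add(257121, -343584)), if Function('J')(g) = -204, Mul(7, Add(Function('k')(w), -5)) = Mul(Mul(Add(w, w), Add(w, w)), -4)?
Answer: Rational(-2124258038623019631, 767) ≈ -2.7696e+15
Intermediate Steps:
Function('k')(w) = Add(5, Mul(Rational(-16, 7), Pow(w, 2))) (Function('k')(w) = Add(5, Mul(Rational(1, 7), Mul(Mul(Add(w, w), Add(w, w)), -4))) = Add(5, Mul(Rational(1, 7), Mul(Mul(Mul(2, w), Mul(2, w)), -4))) = Add(5, Mul(Rational(1, 7), Mul(Mul(4, Pow(w, 2)), -4))) = Add(5, Mul(Rational(1, 7), Mul(-16, Pow(w, 2)))) = Add(5, Mul(Rational(-16, 7), Pow(w, 2))))
Mul(Add(Pow(29913, -1), Mul(Add(Function('J')(Function('k')(-20)), 228890), Add(-79071, 219140))), Add(257121, -343584)) = Mul(Add(Pow(29913, -1), Mul(Add(-204, 228890), Add(-79071, 219140))), Add(257121, -343584)) = Mul(Add(Rational(1, 29913), Mul(228686, 140069)), -86463) = Mul(Add(Rational(1, 29913), 32031819334), -86463) = Mul(Rational(958167811737943, 29913), -86463) = Rational(-2124258038623019631, 767)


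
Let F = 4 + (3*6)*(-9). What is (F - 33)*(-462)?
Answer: 88242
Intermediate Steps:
F = -158 (F = 4 + 18*(-9) = 4 - 162 = -158)
(F - 33)*(-462) = (-158 - 33)*(-462) = -191*(-462) = 88242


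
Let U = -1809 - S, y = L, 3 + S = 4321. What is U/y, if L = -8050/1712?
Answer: 5244712/4025 ≈ 1303.0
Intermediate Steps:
S = 4318 (S = -3 + 4321 = 4318)
L = -4025/856 (L = -8050*1/1712 = -4025/856 ≈ -4.7021)
y = -4025/856 ≈ -4.7021
U = -6127 (U = -1809 - 1*4318 = -1809 - 4318 = -6127)
U/y = -6127/(-4025/856) = -6127*(-856/4025) = 5244712/4025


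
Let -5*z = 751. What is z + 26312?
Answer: 130809/5 ≈ 26162.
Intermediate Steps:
z = -751/5 (z = -1/5*751 = -751/5 ≈ -150.20)
z + 26312 = -751/5 + 26312 = 130809/5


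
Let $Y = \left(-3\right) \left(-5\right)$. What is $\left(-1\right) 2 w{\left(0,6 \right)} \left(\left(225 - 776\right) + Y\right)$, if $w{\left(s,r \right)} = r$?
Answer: $6432$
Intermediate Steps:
$Y = 15$
$\left(-1\right) 2 w{\left(0,6 \right)} \left(\left(225 - 776\right) + Y\right) = \left(-1\right) 2 \cdot 6 \left(\left(225 - 776\right) + 15\right) = \left(-2\right) 6 \left(\left(225 - 776\right) + 15\right) = - 12 \left(-551 + 15\right) = \left(-12\right) \left(-536\right) = 6432$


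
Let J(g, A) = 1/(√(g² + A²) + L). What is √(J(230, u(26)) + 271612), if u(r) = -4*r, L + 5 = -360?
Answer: √(99138379 - 543224*√15929)/√(365 - 2*√15929) ≈ 521.16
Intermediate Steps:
L = -365 (L = -5 - 360 = -365)
J(g, A) = 1/(-365 + √(A² + g²)) (J(g, A) = 1/(√(g² + A²) - 365) = 1/(√(A² + g²) - 365) = 1/(-365 + √(A² + g²)))
√(J(230, u(26)) + 271612) = √(1/(-365 + √((-4*26)² + 230²)) + 271612) = √(1/(-365 + √((-104)² + 52900)) + 271612) = √(1/(-365 + √(10816 + 52900)) + 271612) = √(1/(-365 + √63716) + 271612) = √(1/(-365 + 2*√15929) + 271612) = √(271612 + 1/(-365 + 2*√15929))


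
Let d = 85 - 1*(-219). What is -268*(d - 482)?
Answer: 47704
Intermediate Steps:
d = 304 (d = 85 + 219 = 304)
-268*(d - 482) = -268*(304 - 482) = -268*(-178) = 47704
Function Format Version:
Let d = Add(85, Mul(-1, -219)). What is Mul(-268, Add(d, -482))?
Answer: 47704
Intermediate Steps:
d = 304 (d = Add(85, 219) = 304)
Mul(-268, Add(d, -482)) = Mul(-268, Add(304, -482)) = Mul(-268, -178) = 47704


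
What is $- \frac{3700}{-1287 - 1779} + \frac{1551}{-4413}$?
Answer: $\frac{1928789}{2255043} \approx 0.85532$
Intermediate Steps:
$- \frac{3700}{-1287 - 1779} + \frac{1551}{-4413} = - \frac{3700}{-1287 - 1779} + 1551 \left(- \frac{1}{4413}\right) = - \frac{3700}{-3066} - \frac{517}{1471} = \left(-3700\right) \left(- \frac{1}{3066}\right) - \frac{517}{1471} = \frac{1850}{1533} - \frac{517}{1471} = \frac{1928789}{2255043}$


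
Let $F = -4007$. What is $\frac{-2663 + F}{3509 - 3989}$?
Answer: $\frac{667}{48} \approx 13.896$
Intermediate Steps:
$\frac{-2663 + F}{3509 - 3989} = \frac{-2663 - 4007}{3509 - 3989} = - \frac{6670}{-480} = \left(-6670\right) \left(- \frac{1}{480}\right) = \frac{667}{48}$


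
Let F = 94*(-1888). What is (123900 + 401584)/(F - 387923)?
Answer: -525484/565395 ≈ -0.92941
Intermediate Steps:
F = -177472
(123900 + 401584)/(F - 387923) = (123900 + 401584)/(-177472 - 387923) = 525484/(-565395) = 525484*(-1/565395) = -525484/565395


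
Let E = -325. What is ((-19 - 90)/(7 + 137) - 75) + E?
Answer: -57709/144 ≈ -400.76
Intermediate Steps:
((-19 - 90)/(7 + 137) - 75) + E = ((-19 - 90)/(7 + 137) - 75) - 325 = (-109/144 - 75) - 325 = -10909/144 - 325 = -57709/144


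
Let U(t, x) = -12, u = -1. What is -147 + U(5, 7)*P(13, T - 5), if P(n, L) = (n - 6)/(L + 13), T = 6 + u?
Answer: -1995/13 ≈ -153.46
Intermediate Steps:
T = 5 (T = 6 - 1 = 5)
P(n, L) = (-6 + n)/(13 + L)
-147 + U(5, 7)*P(13, T - 5) = -147 - 12*(-6 + 13)/(13 + (5 - 5)) = -147 - 12*7/(13 + 0) = -147 - 12*7/13 = -147 - 84/13 = -1995/13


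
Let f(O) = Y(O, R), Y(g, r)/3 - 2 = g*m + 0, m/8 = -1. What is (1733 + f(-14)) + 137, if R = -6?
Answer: 2212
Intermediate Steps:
m = -8 (m = 8*(-1) = -8)
Y(g, r) = 6 - 24*g (Y(g, r) = 6 + 3*(g*(-8) + 0) = 6 + 3*(-8*g + 0) = 6 + 3*(-8*g) = 6 - 24*g)
f(O) = 6 - 24*O
(1733 + f(-14)) + 137 = (1733 + (6 - 24*(-14))) + 137 = (1733 + (6 + 336)) + 137 = (1733 + 342) + 137 = 2075 + 137 = 2212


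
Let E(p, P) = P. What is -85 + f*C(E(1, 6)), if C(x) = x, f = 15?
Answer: 5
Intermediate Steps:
-85 + f*C(E(1, 6)) = -85 + 15*6 = -85 + 90 = 5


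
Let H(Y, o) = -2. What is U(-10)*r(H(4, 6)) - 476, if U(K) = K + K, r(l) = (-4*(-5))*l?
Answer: 324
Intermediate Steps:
r(l) = 20*l
U(K) = 2*K
U(-10)*r(H(4, 6)) - 476 = (2*(-10))*(20*(-2)) - 476 = -20*(-40) - 476 = 800 - 476 = 324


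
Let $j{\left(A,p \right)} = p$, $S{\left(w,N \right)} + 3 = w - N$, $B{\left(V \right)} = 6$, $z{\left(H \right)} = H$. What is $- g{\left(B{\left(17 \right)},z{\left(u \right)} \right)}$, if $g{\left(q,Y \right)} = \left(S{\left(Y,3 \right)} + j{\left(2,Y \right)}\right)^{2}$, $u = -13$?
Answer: $-1024$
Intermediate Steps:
$S{\left(w,N \right)} = -3 + w - N$ ($S{\left(w,N \right)} = -3 - \left(N - w\right) = -3 + w - N$)
$g{\left(q,Y \right)} = \left(-6 + 2 Y\right)^{2}$ ($g{\left(q,Y \right)} = \left(\left(-3 + Y - 3\right) + Y\right)^{2} = \left(\left(-6 + Y\right) + Y\right)^{2} = \left(-6 + 2 Y\right)^{2}$)
$- g{\left(B{\left(17 \right)},z{\left(u \right)} \right)} = - 4 \left(-3 - 13\right)^{2} = - 4 \left(-16\right)^{2} = - 4 \cdot 256 = \left(-1\right) 1024 = -1024$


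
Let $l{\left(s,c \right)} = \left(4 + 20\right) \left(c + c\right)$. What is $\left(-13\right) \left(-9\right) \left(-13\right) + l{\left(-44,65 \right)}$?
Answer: $1599$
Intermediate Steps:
$l{\left(s,c \right)} = 48 c$ ($l{\left(s,c \right)} = 24 \cdot 2 c = 48 c$)
$\left(-13\right) \left(-9\right) \left(-13\right) + l{\left(-44,65 \right)} = \left(-13\right) \left(-9\right) \left(-13\right) + 48 \cdot 65 = 117 \left(-13\right) + 3120 = -1521 + 3120 = 1599$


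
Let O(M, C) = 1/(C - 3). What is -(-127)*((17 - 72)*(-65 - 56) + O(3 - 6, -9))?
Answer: 10142093/12 ≈ 8.4517e+5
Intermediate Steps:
O(M, C) = 1/(-3 + C)
-(-127)*((17 - 72)*(-65 - 56) + O(3 - 6, -9)) = -(-127)*((17 - 72)*(-65 - 56) + 1/(-3 - 9)) = -(-127)*(-55*(-121) + 1/(-12)) = -(-127)*(6655 - 1/12) = -(-127)*79859/12 = -1*(-10142093/12) = 10142093/12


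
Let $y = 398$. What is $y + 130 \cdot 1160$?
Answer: $151198$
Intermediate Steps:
$y + 130 \cdot 1160 = 398 + 130 \cdot 1160 = 398 + 150800 = 151198$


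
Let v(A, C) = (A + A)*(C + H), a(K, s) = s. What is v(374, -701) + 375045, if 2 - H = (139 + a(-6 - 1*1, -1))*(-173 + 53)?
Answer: 12239073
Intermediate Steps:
H = 16562 (H = 2 - (139 - 1)*(-173 + 53) = 2 - 138*(-120) = 2 - 1*(-16560) = 2 + 16560 = 16562)
v(A, C) = 2*A*(16562 + C) (v(A, C) = (A + A)*(C + 16562) = (2*A)*(16562 + C) = 2*A*(16562 + C))
v(374, -701) + 375045 = 2*374*(16562 - 701) + 375045 = 2*374*15861 + 375045 = 11864028 + 375045 = 12239073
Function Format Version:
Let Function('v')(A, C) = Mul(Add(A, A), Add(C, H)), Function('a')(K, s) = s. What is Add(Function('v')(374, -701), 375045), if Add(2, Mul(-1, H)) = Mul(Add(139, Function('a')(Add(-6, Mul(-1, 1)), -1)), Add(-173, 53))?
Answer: 12239073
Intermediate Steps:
H = 16562 (H = Add(2, Mul(-1, Mul(Add(139, -1), Add(-173, 53)))) = Add(2, Mul(-1, Mul(138, -120))) = Add(2, Mul(-1, -16560)) = Add(2, 16560) = 16562)
Function('v')(A, C) = Mul(2, A, Add(16562, C)) (Function('v')(A, C) = Mul(Add(A, A), Add(C, 16562)) = Mul(Mul(2, A), Add(16562, C)) = Mul(2, A, Add(16562, C)))
Add(Function('v')(374, -701), 375045) = Add(Mul(2, 374, Add(16562, -701)), 375045) = Add(Mul(2, 374, 15861), 375045) = Add(11864028, 375045) = 12239073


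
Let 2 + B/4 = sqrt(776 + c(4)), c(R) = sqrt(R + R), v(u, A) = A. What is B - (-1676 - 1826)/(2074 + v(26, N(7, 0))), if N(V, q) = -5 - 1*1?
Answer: -6521/1034 + 4*sqrt(776 + 2*sqrt(2)) ≈ 105.32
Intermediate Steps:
N(V, q) = -6 (N(V, q) = -5 - 1 = -6)
c(R) = sqrt(2)*sqrt(R) (c(R) = sqrt(2*R) = sqrt(2)*sqrt(R))
B = -8 + 4*sqrt(776 + 2*sqrt(2)) (B = -8 + 4*sqrt(776 + sqrt(2)*sqrt(4)) = -8 + 4*sqrt(776 + sqrt(2)*2) = -8 + 4*sqrt(776 + 2*sqrt(2)) ≈ 103.63)
B - (-1676 - 1826)/(2074 + v(26, N(7, 0))) = (-8 + 4*sqrt(776 + 2*sqrt(2))) - (-1676 - 1826)/(2074 - 6) = (-8 + 4*sqrt(776 + 2*sqrt(2))) - (-3502)/2068 = (-8 + 4*sqrt(776 + 2*sqrt(2))) - 1*(-1751/1034) = (-8 + 4*sqrt(776 + 2*sqrt(2))) + 1751/1034 = -6521/1034 + 4*sqrt(776 + 2*sqrt(2))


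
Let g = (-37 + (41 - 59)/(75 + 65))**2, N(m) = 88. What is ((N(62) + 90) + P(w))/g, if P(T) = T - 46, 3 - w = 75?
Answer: 294000/6754801 ≈ 0.043525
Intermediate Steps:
w = -72 (w = 3 - 1*75 = 3 - 75 = -72)
g = 6754801/4900 (g = (-37 - 18/140)**2 = (-37 - 18*1/140)**2 = (-37 - 9/70)**2 = (-2599/70)**2 = 6754801/4900 ≈ 1378.5)
P(T) = -46 + T
((N(62) + 90) + P(w))/g = ((88 + 90) + (-46 - 72))/(6754801/4900) = (178 - 118)*(4900/6754801) = 60*(4900/6754801) = 294000/6754801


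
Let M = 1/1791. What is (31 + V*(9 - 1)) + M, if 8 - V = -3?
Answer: 213130/1791 ≈ 119.00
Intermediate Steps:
V = 11 (V = 8 - 1*(-3) = 8 + 3 = 11)
M = 1/1791 ≈ 0.00055835
(31 + V*(9 - 1)) + M = (31 + 11*(9 - 1)) + 1/1791 = (31 + 11*8) + 1/1791 = (31 + 88) + 1/1791 = 119 + 1/1791 = 213130/1791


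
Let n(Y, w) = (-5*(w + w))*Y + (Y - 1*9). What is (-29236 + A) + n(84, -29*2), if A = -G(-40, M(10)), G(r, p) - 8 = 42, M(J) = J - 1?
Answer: 19509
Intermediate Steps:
M(J) = -1 + J
G(r, p) = 50 (G(r, p) = 8 + 42 = 50)
n(Y, w) = -9 + Y - 10*Y*w (n(Y, w) = (-10*w)*Y + (Y - 9) = (-10*w)*Y + (-9 + Y) = -10*Y*w + (-9 + Y) = -9 + Y - 10*Y*w)
A = -50 (A = -1*50 = -50)
(-29236 + A) + n(84, -29*2) = (-29236 - 50) + (-9 + 84 - 10*84*(-29*2)) = -29286 + (-9 + 84 - 10*84*(-58)) = -29286 + (-9 + 84 + 48720) = -29286 + 48795 = 19509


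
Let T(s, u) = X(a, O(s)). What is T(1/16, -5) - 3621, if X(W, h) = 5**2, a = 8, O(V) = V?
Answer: -3596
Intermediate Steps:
X(W, h) = 25
T(s, u) = 25
T(1/16, -5) - 3621 = 25 - 3621 = -3596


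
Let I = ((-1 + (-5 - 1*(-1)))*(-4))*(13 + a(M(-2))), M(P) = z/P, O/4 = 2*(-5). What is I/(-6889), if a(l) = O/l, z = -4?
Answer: 140/6889 ≈ 0.020322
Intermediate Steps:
O = -40 (O = 4*(2*(-5)) = 4*(-10) = -40)
M(P) = -4/P
a(l) = -40/l
I = -140 (I = ((-1 + (-5 - 1*(-1)))*(-4))*(13 - 40/((-4/(-2)))) = ((-1 + (-5 + 1))*(-4))*(13 - 40/((-4*(-½)))) = ((-1 - 4)*(-4))*(13 - 40/2) = (-5*(-4))*(13 - 40*½) = 20*(13 - 20) = 20*(-7) = -140)
I/(-6889) = -140/(-6889) = -140*(-1/6889) = 140/6889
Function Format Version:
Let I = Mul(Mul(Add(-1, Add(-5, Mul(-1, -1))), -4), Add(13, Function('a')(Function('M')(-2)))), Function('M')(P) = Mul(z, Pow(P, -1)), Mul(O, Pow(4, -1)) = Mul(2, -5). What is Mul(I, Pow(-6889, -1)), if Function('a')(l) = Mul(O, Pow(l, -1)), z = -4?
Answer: Rational(140, 6889) ≈ 0.020322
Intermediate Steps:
O = -40 (O = Mul(4, Mul(2, -5)) = Mul(4, -10) = -40)
Function('M')(P) = Mul(-4, Pow(P, -1))
Function('a')(l) = Mul(-40, Pow(l, -1))
I = -140 (I = Mul(Mul(Add(-1, Add(-5, Mul(-1, -1))), -4), Add(13, Mul(-40, Pow(Mul(-4, Pow(-2, -1)), -1)))) = Mul(Mul(Add(-1, Add(-5, 1)), -4), Add(13, Mul(-40, Pow(Mul(-4, Rational(-1, 2)), -1)))) = Mul(Mul(Add(-1, -4), -4), Add(13, Mul(-40, Pow(2, -1)))) = Mul(Mul(-5, -4), Add(13, Mul(-40, Rational(1, 2)))) = Mul(20, Add(13, -20)) = Mul(20, -7) = -140)
Mul(I, Pow(-6889, -1)) = Mul(-140, Pow(-6889, -1)) = Mul(-140, Rational(-1, 6889)) = Rational(140, 6889)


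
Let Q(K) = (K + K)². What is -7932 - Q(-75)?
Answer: -30432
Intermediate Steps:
Q(K) = 4*K² (Q(K) = (2*K)² = 4*K²)
-7932 - Q(-75) = -7932 - 4*(-75)² = -7932 - 4*5625 = -7932 - 1*22500 = -7932 - 22500 = -30432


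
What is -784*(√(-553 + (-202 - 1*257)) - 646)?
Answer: 506464 - 1568*I*√253 ≈ 5.0646e+5 - 24941.0*I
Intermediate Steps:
-784*(√(-553 + (-202 - 1*257)) - 646) = -784*(√(-553 + (-202 - 257)) - 646) = -784*(√(-553 - 459) - 646) = -784*(√(-1012) - 646) = -784*(2*I*√253 - 646) = -784*(-646 + 2*I*√253) = 506464 - 1568*I*√253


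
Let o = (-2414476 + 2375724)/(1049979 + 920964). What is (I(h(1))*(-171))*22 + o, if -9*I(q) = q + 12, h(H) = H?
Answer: 10710065510/1970943 ≈ 5434.0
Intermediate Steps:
I(q) = -4/3 - q/9 (I(q) = -(q + 12)/9 = -(12 + q)/9 = -4/3 - q/9)
o = -38752/1970943 ≈ -0.019662
(I(h(1))*(-171))*22 + o = ((-4/3 - ⅑*1)*(-171))*22 - 38752/1970943 = ((-4/3 - ⅑)*(-171))*22 - 38752/1970943 = -13/9*(-171)*22 - 38752/1970943 = 247*22 - 38752/1970943 = 5434 - 38752/1970943 = 10710065510/1970943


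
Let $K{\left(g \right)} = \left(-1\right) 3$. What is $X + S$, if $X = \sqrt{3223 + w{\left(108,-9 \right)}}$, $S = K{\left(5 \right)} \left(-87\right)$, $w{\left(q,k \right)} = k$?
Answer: $261 + \sqrt{3214} \approx 317.69$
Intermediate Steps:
$K{\left(g \right)} = -3$
$S = 261$ ($S = \left(-3\right) \left(-87\right) = 261$)
$X = \sqrt{3214}$ ($X = \sqrt{3223 - 9} = \sqrt{3214} \approx 56.692$)
$X + S = \sqrt{3214} + 261 = 261 + \sqrt{3214}$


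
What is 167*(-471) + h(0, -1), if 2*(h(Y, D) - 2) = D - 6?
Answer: -157317/2 ≈ -78659.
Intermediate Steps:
h(Y, D) = -1 + D/2 (h(Y, D) = 2 + (D - 6)/2 = 2 + (-6 + D)/2 = 2 + (-3 + D/2) = -1 + D/2)
167*(-471) + h(0, -1) = 167*(-471) + (-1 + (½)*(-1)) = -78657 + (-1 - ½) = -78657 - 3/2 = -157317/2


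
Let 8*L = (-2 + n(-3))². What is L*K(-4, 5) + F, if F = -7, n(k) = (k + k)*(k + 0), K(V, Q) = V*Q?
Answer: -647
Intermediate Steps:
K(V, Q) = Q*V
n(k) = 2*k² (n(k) = (2*k)*k = 2*k²)
L = 32 (L = (-2 + 2*(-3)²)²/8 = (-2 + 2*9)²/8 = (-2 + 18)²/8 = (⅛)*16² = (⅛)*256 = 32)
L*K(-4, 5) + F = 32*(5*(-4)) - 7 = 32*(-20) - 7 = -640 - 7 = -647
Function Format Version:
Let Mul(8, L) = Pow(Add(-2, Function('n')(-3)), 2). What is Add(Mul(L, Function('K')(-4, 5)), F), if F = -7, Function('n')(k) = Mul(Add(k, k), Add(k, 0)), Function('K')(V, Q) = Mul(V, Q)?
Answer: -647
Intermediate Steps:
Function('K')(V, Q) = Mul(Q, V)
Function('n')(k) = Mul(2, Pow(k, 2)) (Function('n')(k) = Mul(Mul(2, k), k) = Mul(2, Pow(k, 2)))
L = 32 (L = Mul(Rational(1, 8), Pow(Add(-2, Mul(2, Pow(-3, 2))), 2)) = Mul(Rational(1, 8), Pow(Add(-2, Mul(2, 9)), 2)) = Mul(Rational(1, 8), Pow(Add(-2, 18), 2)) = Mul(Rational(1, 8), Pow(16, 2)) = Mul(Rational(1, 8), 256) = 32)
Add(Mul(L, Function('K')(-4, 5)), F) = Add(Mul(32, Mul(5, -4)), -7) = Add(Mul(32, -20), -7) = Add(-640, -7) = -647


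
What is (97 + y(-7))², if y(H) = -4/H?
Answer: 466489/49 ≈ 9520.2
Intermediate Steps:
(97 + y(-7))² = (97 - 4/(-7))² = (97 - 4*(-⅐))² = (97 + 4/7)² = (683/7)² = 466489/49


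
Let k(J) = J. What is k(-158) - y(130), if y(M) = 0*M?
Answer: -158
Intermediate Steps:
y(M) = 0
k(-158) - y(130) = -158 - 1*0 = -158 + 0 = -158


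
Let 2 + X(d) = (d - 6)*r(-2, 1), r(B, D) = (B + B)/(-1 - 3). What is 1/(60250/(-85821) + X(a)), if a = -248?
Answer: -85821/22030426 ≈ -0.0038956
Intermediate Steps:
r(B, D) = -B/2 (r(B, D) = (2*B)/(-4) = (2*B)*(-1/4) = -B/2)
X(d) = -8 + d (X(d) = -2 + (d - 6)*(-1/2*(-2)) = -2 + (-6 + d)*1 = -2 + (-6 + d) = -8 + d)
1/(60250/(-85821) + X(a)) = 1/(60250/(-85821) + (-8 - 248)) = 1/(60250*(-1/85821) - 256) = 1/(-60250/85821 - 256) = 1/(-22030426/85821) = -85821/22030426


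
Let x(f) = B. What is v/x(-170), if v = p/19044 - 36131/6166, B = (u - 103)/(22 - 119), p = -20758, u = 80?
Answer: -9894880178/337597749 ≈ -29.310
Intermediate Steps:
B = 23/97 (B = (80 - 103)/(22 - 119) = -23/(-97) = -23*(-1/97) = 23/97 ≈ 0.23711)
x(f) = 23/97
v = -102009074/14678163 (v = -20758/19044 - 36131/6166 = -20758*1/19044 - 36131*1/6166 = -10379/9522 - 36131/6166 = -102009074/14678163 ≈ -6.9497)
v/x(-170) = -102009074/(14678163*23/97) = -102009074/14678163*97/23 = -9894880178/337597749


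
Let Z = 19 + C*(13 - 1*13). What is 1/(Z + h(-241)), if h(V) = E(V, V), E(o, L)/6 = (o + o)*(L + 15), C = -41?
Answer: 1/653611 ≈ 1.5300e-6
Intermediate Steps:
E(o, L) = 12*o*(15 + L) (E(o, L) = 6*((o + o)*(L + 15)) = 6*((2*o)*(15 + L)) = 6*(2*o*(15 + L)) = 12*o*(15 + L))
h(V) = 12*V*(15 + V)
Z = 19 (Z = 19 - 41*(13 - 1*13) = 19 - 41*(13 - 13) = 19 - 41*0 = 19 + 0 = 19)
1/(Z + h(-241)) = 1/(19 + 12*(-241)*(15 - 241)) = 1/(19 + 12*(-241)*(-226)) = 1/(19 + 653592) = 1/653611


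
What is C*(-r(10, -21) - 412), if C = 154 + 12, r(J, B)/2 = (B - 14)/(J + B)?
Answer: -763932/11 ≈ -69448.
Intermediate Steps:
r(J, B) = 2*(-14 + B)/(B + J) (r(J, B) = 2*((B - 14)/(J + B)) = 2*((-14 + B)/(B + J)) = 2*(-14 + B)/(B + J))
C = 166
C*(-r(10, -21) - 412) = 166*(-2*(-14 - 21)/(-21 + 10) - 412) = 166*(-2*(-35)/(-11) - 412) = 166*(-2*(-1)*(-35)/11 - 412) = 166*(-1*70/11 - 412) = 166*(-70/11 - 412) = 166*(-4602/11) = -763932/11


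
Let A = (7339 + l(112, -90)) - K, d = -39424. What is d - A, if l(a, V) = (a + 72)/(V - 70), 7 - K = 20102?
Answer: -1337137/20 ≈ -66857.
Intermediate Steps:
K = -20095 (K = 7 - 1*20102 = 7 - 20102 = -20095)
l(a, V) = (72 + a)/(-70 + V)
A = 548657/20 (A = (7339 + (72 + 112)/(-70 - 90)) - 1*(-20095) = (7339 + 184/(-160)) + 20095 = (7339 - 1/160*184) + 20095 = (7339 - 23/20) + 20095 = 146757/20 + 20095 = 548657/20 ≈ 27433.)
d - A = -39424 - 1*548657/20 = -39424 - 548657/20 = -1337137/20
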